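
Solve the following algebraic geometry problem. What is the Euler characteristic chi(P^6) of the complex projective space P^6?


The complex projective space P^6 has one cell in each even real dimension 0, 2, ..., 12.
The cohomology groups are H^{2k}(P^6) = Z for k = 0,...,6, and 0 otherwise.
Euler characteristic = sum of Betti numbers = 1 per even-dimensional cohomology group.
chi(P^6) = 6 + 1 = 7

7


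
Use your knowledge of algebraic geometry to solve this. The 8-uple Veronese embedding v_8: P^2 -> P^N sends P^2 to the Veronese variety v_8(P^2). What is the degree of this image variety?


The Veronese variety v_8(P^2) has degree d^r.
d^r = 8^2 = 64

64


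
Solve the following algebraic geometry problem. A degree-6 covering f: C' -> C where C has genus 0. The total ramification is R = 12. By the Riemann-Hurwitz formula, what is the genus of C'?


Riemann-Hurwitz formula: 2g' - 2 = d(2g - 2) + R
Given: d = 6, g = 0, R = 12
2g' - 2 = 6*(2*0 - 2) + 12
2g' - 2 = 6*(-2) + 12
2g' - 2 = -12 + 12 = 0
2g' = 2
g' = 1

1


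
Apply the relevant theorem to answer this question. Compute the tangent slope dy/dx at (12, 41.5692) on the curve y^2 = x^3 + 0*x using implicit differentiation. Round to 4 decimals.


Using implicit differentiation of y^2 = x^3 + 0*x:
2y * dy/dx = 3x^2 + 0
dy/dx = (3x^2 + 0)/(2y)
Numerator: 3*12^2 + 0 = 432
Denominator: 2*41.5692 = 83.1384
dy/dx = 432/83.1384 = 5.1962

5.1962


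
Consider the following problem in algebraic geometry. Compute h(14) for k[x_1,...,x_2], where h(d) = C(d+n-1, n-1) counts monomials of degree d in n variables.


The Hilbert function for the polynomial ring in 2 variables is:
h(d) = C(d+n-1, n-1)
h(14) = C(14+2-1, 2-1) = C(15, 1)
= 15! / (1! * 14!)
= 15

15


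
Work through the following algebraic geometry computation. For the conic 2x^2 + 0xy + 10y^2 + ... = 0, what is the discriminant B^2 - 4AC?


The discriminant of a conic Ax^2 + Bxy + Cy^2 + ... = 0 is B^2 - 4AC.
B^2 = 0^2 = 0
4AC = 4*2*10 = 80
Discriminant = 0 - 80 = -80

-80


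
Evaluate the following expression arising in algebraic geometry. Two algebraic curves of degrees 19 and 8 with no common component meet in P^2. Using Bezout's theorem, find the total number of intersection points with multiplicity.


Bezout's theorem states the intersection count equals the product of degrees.
Intersection count = 19 * 8 = 152

152


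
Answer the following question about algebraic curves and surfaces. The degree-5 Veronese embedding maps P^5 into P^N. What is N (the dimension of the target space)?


The Veronese embedding v_d: P^n -> P^N maps each point to all
degree-d monomials in n+1 homogeneous coordinates.
N = C(n+d, d) - 1
N = C(5+5, 5) - 1
N = C(10, 5) - 1
C(10, 5) = 252
N = 252 - 1 = 251

251


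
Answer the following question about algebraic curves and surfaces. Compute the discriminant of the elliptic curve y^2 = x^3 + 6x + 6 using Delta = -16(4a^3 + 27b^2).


Compute each component:
4a^3 = 4*6^3 = 4*216 = 864
27b^2 = 27*6^2 = 27*36 = 972
4a^3 + 27b^2 = 864 + 972 = 1836
Delta = -16*1836 = -29376

-29376


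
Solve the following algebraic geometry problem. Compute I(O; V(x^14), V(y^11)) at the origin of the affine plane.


The intersection multiplicity of V(x^a) and V(y^b) at the origin is:
I(O; V(x^14), V(y^11)) = dim_k(k[x,y]/(x^14, y^11))
A basis for k[x,y]/(x^14, y^11) is the set of monomials x^i * y^j
where 0 <= i < 14 and 0 <= j < 11.
The number of such monomials is 14 * 11 = 154

154


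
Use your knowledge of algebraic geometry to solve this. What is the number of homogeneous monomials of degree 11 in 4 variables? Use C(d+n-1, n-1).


The number of degree-11 monomials in 4 variables is C(d+n-1, n-1).
= C(11+4-1, 4-1) = C(14, 3)
= 364

364


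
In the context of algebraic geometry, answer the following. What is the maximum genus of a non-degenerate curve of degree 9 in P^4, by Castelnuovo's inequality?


Castelnuovo's bound: write d - 1 = m(r-1) + epsilon with 0 <= epsilon < r-1.
d - 1 = 9 - 1 = 8
r - 1 = 4 - 1 = 3
8 = 2*3 + 2, so m = 2, epsilon = 2
pi(d, r) = m(m-1)(r-1)/2 + m*epsilon
= 2*1*3/2 + 2*2
= 6/2 + 4
= 3 + 4 = 7

7


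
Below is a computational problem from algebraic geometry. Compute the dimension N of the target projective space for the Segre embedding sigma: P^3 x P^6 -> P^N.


The Segre embedding maps P^m x P^n into P^N via
all products of coordinates from each factor.
N = (m+1)(n+1) - 1
N = (3+1)(6+1) - 1
N = 4*7 - 1
N = 28 - 1 = 27

27


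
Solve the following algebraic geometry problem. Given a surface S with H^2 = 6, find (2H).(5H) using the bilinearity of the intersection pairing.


Using bilinearity of the intersection pairing on a surface S:
(aH).(bH) = ab * (H.H)
We have H^2 = 6.
D.E = (2H).(5H) = 2*5*6
= 10*6
= 60

60


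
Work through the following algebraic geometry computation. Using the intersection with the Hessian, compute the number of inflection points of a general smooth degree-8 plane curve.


For a general smooth plane curve C of degree d, the inflection points are
the intersection of C with its Hessian curve, which has degree 3(d-2).
By Bezout, the total intersection number is d * 3(d-2) = 8 * 18 = 144.
For a general curve every flex is ordinary, so each contributes
multiplicity 1 to C·Hess(C), and the number of distinct inflection
points is 3d(d-2).
Inflection points = 3*8*(8-2) = 3*8*6 = 144

144


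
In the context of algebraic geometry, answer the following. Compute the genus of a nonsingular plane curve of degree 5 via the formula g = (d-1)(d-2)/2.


Using the genus formula for smooth plane curves:
g = (d-1)(d-2)/2
g = (5-1)(5-2)/2
g = 4*3/2
g = 12/2 = 6

6


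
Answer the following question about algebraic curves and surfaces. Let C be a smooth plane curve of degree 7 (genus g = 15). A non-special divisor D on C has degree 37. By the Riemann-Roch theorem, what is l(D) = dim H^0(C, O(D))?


First, compute the genus of a smooth plane curve of degree 7:
g = (d-1)(d-2)/2 = (7-1)(7-2)/2 = 15
For a non-special divisor D (i.e., h^1(D) = 0), Riemann-Roch gives:
l(D) = deg(D) - g + 1
Since deg(D) = 37 >= 2g - 1 = 29, D is non-special.
l(D) = 37 - 15 + 1 = 23

23


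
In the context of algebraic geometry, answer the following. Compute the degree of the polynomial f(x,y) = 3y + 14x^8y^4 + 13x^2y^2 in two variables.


Examine each term for its total degree (sum of exponents).
  Term '3y' has total degree 0+1 = 1.
  Term '14x^8y^4' has total degree 8+4 = 12.
  Term '13x^2y^2' has total degree 2+2 = 4.
The maximum total degree among all terms is 12.

12


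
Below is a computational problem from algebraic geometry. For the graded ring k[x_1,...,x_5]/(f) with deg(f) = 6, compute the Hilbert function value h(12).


For R = k[x_1,...,x_n]/(f) with f homogeneous of degree e:
The Hilbert series is (1 - t^e)/(1 - t)^n.
So h(d) = C(d+n-1, n-1) - C(d-e+n-1, n-1) for d >= e.
With n=5, e=6, d=12:
C(12+5-1, 5-1) = C(16, 4) = 1820
C(12-6+5-1, 5-1) = C(10, 4) = 210
h(12) = 1820 - 210 = 1610

1610


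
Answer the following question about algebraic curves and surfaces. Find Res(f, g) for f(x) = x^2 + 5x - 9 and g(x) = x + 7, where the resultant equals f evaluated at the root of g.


For Res(f, x - c), we evaluate f at x = c.
f(-7) = (-7)^2 + 5*(-7) - 9
= 49 - 35 - 9
= 14 - 9 = 5
Res(f, g) = 5

5


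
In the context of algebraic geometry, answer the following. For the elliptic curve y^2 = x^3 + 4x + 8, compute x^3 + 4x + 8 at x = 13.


Compute x^3 + 4x + 8 at x = 13:
x^3 = 13^3 = 2197
4*x = 4*13 = 52
Sum: 2197 + 52 + 8 = 2257

2257


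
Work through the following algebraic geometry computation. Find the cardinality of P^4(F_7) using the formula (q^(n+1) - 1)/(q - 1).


P^4(F_7) has (q^(n+1) - 1)/(q - 1) points.
= 7^4 + 7^3 + 7^2 + 7^1 + 7^0
= 2401 + 343 + 49 + 7 + 1
= 2801

2801


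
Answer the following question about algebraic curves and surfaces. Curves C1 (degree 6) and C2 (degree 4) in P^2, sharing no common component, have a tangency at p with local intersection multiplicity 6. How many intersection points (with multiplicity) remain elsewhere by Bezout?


By Bezout's theorem, the total intersection number is d1 * d2.
Total = 6 * 4 = 24
Intersection multiplicity at p = 6
Remaining intersections = 24 - 6 = 18

18


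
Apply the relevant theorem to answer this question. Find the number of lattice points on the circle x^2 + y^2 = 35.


Systematically check integer values of x where x^2 <= 35.
For each valid x, check if 35 - x^2 is a perfect square.
Total integer solutions found: 0

0


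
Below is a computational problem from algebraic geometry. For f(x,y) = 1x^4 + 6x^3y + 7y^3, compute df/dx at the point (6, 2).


df/dx = 4*1*x^3 + 3*6*x^2*y
At (6,2): 4*1*6^3 + 3*6*6^2*2
= 864 + 1296
= 2160

2160


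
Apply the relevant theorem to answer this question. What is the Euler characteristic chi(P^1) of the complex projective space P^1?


The complex projective space P^1 has one cell in each even real dimension 0, 2, ..., 2.
The cohomology groups are H^{2k}(P^1) = Z for k = 0,...,1, and 0 otherwise.
Euler characteristic = sum of Betti numbers = 1 per even-dimensional cohomology group.
chi(P^1) = 1 + 1 = 2

2


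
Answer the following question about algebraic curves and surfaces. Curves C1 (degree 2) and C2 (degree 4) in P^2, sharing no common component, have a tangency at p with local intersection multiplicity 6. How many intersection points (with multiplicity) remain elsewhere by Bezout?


By Bezout's theorem, the total intersection number is d1 * d2.
Total = 2 * 4 = 8
Intersection multiplicity at p = 6
Remaining intersections = 8 - 6 = 2

2


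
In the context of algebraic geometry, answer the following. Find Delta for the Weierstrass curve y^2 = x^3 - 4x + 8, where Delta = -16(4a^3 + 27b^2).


Compute each component:
4a^3 = 4*(-4)^3 = 4*(-64) = -256
27b^2 = 27*8^2 = 27*64 = 1728
4a^3 + 27b^2 = -256 + 1728 = 1472
Delta = -16*1472 = -23552

-23552


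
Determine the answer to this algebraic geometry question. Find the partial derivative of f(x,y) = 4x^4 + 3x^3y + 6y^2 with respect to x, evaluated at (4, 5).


df/dx = 4*4*x^3 + 3*3*x^2*y
At (4,5): 4*4*4^3 + 3*3*4^2*5
= 1024 + 720
= 1744

1744


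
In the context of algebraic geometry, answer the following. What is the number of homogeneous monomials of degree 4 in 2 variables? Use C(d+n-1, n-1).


The number of degree-4 monomials in 2 variables is C(d+n-1, n-1).
= C(4+2-1, 2-1) = C(5, 1)
= 5

5


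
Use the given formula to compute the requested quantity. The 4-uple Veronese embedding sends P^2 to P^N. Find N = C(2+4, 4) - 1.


The Veronese embedding v_d: P^n -> P^N maps each point to all
degree-d monomials in n+1 homogeneous coordinates.
N = C(n+d, d) - 1
N = C(2+4, 4) - 1
N = C(6, 4) - 1
C(6, 4) = 15
N = 15 - 1 = 14

14


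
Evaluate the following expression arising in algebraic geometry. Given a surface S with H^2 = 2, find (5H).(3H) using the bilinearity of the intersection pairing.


Using bilinearity of the intersection pairing on a surface S:
(aH).(bH) = ab * (H.H)
We have H^2 = 2.
D.E = (5H).(3H) = 5*3*2
= 15*2
= 30

30


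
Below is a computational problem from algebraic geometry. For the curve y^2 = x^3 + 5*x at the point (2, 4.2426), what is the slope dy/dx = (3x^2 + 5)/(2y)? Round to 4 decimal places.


Using implicit differentiation of y^2 = x^3 + 5*x:
2y * dy/dx = 3x^2 + 5
dy/dx = (3x^2 + 5)/(2y)
Numerator: 3*2^2 + 5 = 17
Denominator: 2*4.2426 = 8.4852
dy/dx = 17/8.4852 = 2.0035

2.0035


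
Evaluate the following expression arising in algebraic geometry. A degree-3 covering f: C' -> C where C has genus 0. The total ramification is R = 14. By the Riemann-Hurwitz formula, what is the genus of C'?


Riemann-Hurwitz formula: 2g' - 2 = d(2g - 2) + R
Given: d = 3, g = 0, R = 14
2g' - 2 = 3*(2*0 - 2) + 14
2g' - 2 = 3*(-2) + 14
2g' - 2 = -6 + 14 = 8
2g' = 10
g' = 5

5


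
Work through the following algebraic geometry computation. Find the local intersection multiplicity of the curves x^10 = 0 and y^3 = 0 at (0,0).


The intersection multiplicity of V(x^a) and V(y^b) at the origin is:
I(O; V(x^10), V(y^3)) = dim_k(k[x,y]/(x^10, y^3))
A basis for k[x,y]/(x^10, y^3) is the set of monomials x^i * y^j
where 0 <= i < 10 and 0 <= j < 3.
The number of such monomials is 10 * 3 = 30

30


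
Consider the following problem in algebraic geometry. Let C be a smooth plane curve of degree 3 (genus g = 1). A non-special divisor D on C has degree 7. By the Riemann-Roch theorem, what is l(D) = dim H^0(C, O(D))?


First, compute the genus of a smooth plane curve of degree 3:
g = (d-1)(d-2)/2 = (3-1)(3-2)/2 = 1
For a non-special divisor D (i.e., h^1(D) = 0), Riemann-Roch gives:
l(D) = deg(D) - g + 1
Since deg(D) = 7 >= 2g - 1 = 1, D is non-special.
l(D) = 7 - 1 + 1 = 7

7


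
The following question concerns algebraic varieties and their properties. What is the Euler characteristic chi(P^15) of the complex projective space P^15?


The complex projective space P^15 has one cell in each even real dimension 0, 2, ..., 30.
The cohomology groups are H^{2k}(P^15) = Z for k = 0,...,15, and 0 otherwise.
Euler characteristic = sum of Betti numbers = 1 per even-dimensional cohomology group.
chi(P^15) = 15 + 1 = 16

16


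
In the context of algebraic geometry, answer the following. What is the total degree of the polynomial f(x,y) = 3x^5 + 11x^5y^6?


Examine each term for its total degree (sum of exponents).
  Term '3x^5' has total degree 5+0 = 5.
  Term '11x^5y^6' has total degree 5+6 = 11.
The maximum total degree among all terms is 11.

11


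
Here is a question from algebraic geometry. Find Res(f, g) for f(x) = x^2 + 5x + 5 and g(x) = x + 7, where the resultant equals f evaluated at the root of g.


For Res(f, x - c), we evaluate f at x = c.
f(-7) = (-7)^2 + 5*(-7) + 5
= 49 - 35 + 5
= 14 + 5 = 19
Res(f, g) = 19

19


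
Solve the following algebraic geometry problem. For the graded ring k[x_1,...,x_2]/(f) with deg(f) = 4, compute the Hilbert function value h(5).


For R = k[x_1,...,x_n]/(f) with f homogeneous of degree e:
The Hilbert series is (1 - t^e)/(1 - t)^n.
So h(d) = C(d+n-1, n-1) - C(d-e+n-1, n-1) for d >= e.
With n=2, e=4, d=5:
C(5+2-1, 2-1) = C(6, 1) = 6
C(5-4+2-1, 2-1) = C(2, 1) = 2
h(5) = 6 - 2 = 4

4


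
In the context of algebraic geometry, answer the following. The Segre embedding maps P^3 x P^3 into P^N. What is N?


The Segre embedding maps P^m x P^n into P^N via
all products of coordinates from each factor.
N = (m+1)(n+1) - 1
N = (3+1)(3+1) - 1
N = 4*4 - 1
N = 16 - 1 = 15

15


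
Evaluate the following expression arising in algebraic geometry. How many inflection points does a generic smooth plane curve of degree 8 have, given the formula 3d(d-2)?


For a general smooth plane curve C of degree d, the inflection points are
the intersection of C with its Hessian curve, which has degree 3(d-2).
By Bezout, the total intersection number is d * 3(d-2) = 8 * 18 = 144.
For a general curve every flex is ordinary, so each contributes
multiplicity 1 to C·Hess(C), and the number of distinct inflection
points is 3d(d-2).
Inflection points = 3*8*(8-2) = 3*8*6 = 144

144


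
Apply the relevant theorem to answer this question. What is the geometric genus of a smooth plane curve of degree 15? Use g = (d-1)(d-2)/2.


Using the genus formula for smooth plane curves:
g = (d-1)(d-2)/2
g = (15-1)(15-2)/2
g = 14*13/2
g = 182/2 = 91

91


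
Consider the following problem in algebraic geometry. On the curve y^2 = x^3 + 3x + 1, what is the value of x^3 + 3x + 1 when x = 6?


Compute x^3 + 3x + 1 at x = 6:
x^3 = 6^3 = 216
3*x = 3*6 = 18
Sum: 216 + 18 + 1 = 235

235


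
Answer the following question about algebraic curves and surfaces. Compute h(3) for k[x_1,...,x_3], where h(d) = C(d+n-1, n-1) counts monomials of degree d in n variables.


The Hilbert function for the polynomial ring in 3 variables is:
h(d) = C(d+n-1, n-1)
h(3) = C(3+3-1, 3-1) = C(5, 2)
= 5! / (2! * 3!)
= 10

10


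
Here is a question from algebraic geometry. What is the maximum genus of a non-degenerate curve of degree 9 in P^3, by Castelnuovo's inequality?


Castelnuovo's bound: write d - 1 = m(r-1) + epsilon with 0 <= epsilon < r-1.
d - 1 = 9 - 1 = 8
r - 1 = 3 - 1 = 2
8 = 4*2 + 0, so m = 4, epsilon = 0
pi(d, r) = m(m-1)(r-1)/2 + m*epsilon
= 4*3*2/2 + 4*0
= 24/2 + 0
= 12 + 0 = 12

12


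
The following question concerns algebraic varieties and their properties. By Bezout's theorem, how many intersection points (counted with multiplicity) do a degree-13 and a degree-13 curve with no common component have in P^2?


Bezout's theorem states the intersection count equals the product of degrees.
Intersection count = 13 * 13 = 169

169


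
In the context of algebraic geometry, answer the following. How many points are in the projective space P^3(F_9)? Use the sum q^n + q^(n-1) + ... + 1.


P^3(F_9) has (q^(n+1) - 1)/(q - 1) points.
= 9^3 + 9^2 + 9^1 + 9^0
= 729 + 81 + 9 + 1
= 820

820


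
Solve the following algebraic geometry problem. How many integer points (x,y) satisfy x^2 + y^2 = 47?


Systematically check integer values of x where x^2 <= 47.
For each valid x, check if 47 - x^2 is a perfect square.
Total integer solutions found: 0

0


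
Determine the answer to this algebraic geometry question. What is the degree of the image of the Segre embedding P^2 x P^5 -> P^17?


The degree of the Segre variety P^2 x P^5 is C(m+n, m).
= C(7, 2)
= 21

21


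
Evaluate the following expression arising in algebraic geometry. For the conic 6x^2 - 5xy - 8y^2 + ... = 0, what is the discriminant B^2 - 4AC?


The discriminant of a conic Ax^2 + Bxy + Cy^2 + ... = 0 is B^2 - 4AC.
B^2 = (-5)^2 = 25
4AC = 4*6*(-8) = -192
Discriminant = 25 + 192 = 217

217


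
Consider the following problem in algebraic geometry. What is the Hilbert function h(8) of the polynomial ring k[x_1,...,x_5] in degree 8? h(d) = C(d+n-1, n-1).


The Hilbert function for the polynomial ring in 5 variables is:
h(d) = C(d+n-1, n-1)
h(8) = C(8+5-1, 5-1) = C(12, 4)
= 12! / (4! * 8!)
= 495

495


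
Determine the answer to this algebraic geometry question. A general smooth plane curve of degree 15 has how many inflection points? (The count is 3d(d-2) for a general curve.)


For a general smooth plane curve C of degree d, the inflection points are
the intersection of C with its Hessian curve, which has degree 3(d-2).
By Bezout, the total intersection number is d * 3(d-2) = 15 * 39 = 585.
For a general curve every flex is ordinary, so each contributes
multiplicity 1 to C·Hess(C), and the number of distinct inflection
points is 3d(d-2).
Inflection points = 3*15*(15-2) = 3*15*13 = 585

585


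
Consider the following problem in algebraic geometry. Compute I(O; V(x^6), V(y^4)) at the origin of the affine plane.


The intersection multiplicity of V(x^a) and V(y^b) at the origin is:
I(O; V(x^6), V(y^4)) = dim_k(k[x,y]/(x^6, y^4))
A basis for k[x,y]/(x^6, y^4) is the set of monomials x^i * y^j
where 0 <= i < 6 and 0 <= j < 4.
The number of such monomials is 6 * 4 = 24

24


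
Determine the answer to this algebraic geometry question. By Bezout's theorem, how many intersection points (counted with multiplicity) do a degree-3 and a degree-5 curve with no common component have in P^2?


Bezout's theorem states the intersection count equals the product of degrees.
Intersection count = 3 * 5 = 15

15


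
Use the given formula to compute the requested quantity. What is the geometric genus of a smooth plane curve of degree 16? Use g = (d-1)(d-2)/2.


Using the genus formula for smooth plane curves:
g = (d-1)(d-2)/2
g = (16-1)(16-2)/2
g = 15*14/2
g = 210/2 = 105

105


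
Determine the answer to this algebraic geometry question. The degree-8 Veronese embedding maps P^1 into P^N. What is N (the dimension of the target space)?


The Veronese embedding v_d: P^n -> P^N maps each point to all
degree-d monomials in n+1 homogeneous coordinates.
N = C(n+d, d) - 1
N = C(1+8, 8) - 1
N = C(9, 8) - 1
C(9, 8) = 9
N = 9 - 1 = 8

8


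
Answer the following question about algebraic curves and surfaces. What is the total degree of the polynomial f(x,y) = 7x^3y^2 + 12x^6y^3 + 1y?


Examine each term for its total degree (sum of exponents).
  Term '7x^3y^2' has total degree 3+2 = 5.
  Term '12x^6y^3' has total degree 6+3 = 9.
  Term '1y' has total degree 0+1 = 1.
The maximum total degree among all terms is 9.

9


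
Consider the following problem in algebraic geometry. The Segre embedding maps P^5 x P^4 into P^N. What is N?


The Segre embedding maps P^m x P^n into P^N via
all products of coordinates from each factor.
N = (m+1)(n+1) - 1
N = (5+1)(4+1) - 1
N = 6*5 - 1
N = 30 - 1 = 29

29


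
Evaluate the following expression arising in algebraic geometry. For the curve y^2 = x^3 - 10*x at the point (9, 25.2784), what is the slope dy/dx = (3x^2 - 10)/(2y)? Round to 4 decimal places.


Using implicit differentiation of y^2 = x^3 - 10*x:
2y * dy/dx = 3x^2 - 10
dy/dx = (3x^2 - 10)/(2y)
Numerator: 3*9^2 - 10 = 233
Denominator: 2*25.2784 = 50.5568
dy/dx = 233/50.5568 = 4.6087

4.6087


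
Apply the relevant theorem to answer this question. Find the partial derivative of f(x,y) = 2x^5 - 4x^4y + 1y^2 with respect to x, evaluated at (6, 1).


df/dx = 5*2*x^4 + 4*(-4)*x^3*y
At (6,1): 5*2*6^4 + 4*(-4)*6^3*1
= 12960 - 3456
= 9504

9504


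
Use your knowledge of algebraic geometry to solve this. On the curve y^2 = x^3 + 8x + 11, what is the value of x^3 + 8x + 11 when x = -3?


Compute x^3 + 8x + 11 at x = -3:
x^3 = (-3)^3 = -27
8*x = 8*(-3) = -24
Sum: -27 - 24 + 11 = -40

-40


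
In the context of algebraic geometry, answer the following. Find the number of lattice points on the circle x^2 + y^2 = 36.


Systematically check integer values of x where x^2 <= 36.
For each valid x, check if 36 - x^2 is a perfect square.
x=0: 36 - 0 = 36, sqrt = 6 (valid)
x=6: 36 - 36 = 0, sqrt = 0 (valid)
Total integer solutions found: 4

4


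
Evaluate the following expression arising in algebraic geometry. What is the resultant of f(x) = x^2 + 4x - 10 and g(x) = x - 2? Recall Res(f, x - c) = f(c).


For Res(f, x - c), we evaluate f at x = c.
f(2) = 2^2 + 4*2 - 10
= 4 + 8 - 10
= 12 - 10 = 2
Res(f, g) = 2

2


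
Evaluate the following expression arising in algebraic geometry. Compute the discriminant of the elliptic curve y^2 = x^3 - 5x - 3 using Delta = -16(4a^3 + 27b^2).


Compute each component:
4a^3 = 4*(-5)^3 = 4*(-125) = -500
27b^2 = 27*(-3)^2 = 27*9 = 243
4a^3 + 27b^2 = -500 + 243 = -257
Delta = -16*(-257) = 4112

4112


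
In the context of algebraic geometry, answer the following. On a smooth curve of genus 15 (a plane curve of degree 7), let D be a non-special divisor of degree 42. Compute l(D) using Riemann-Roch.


First, compute the genus of a smooth plane curve of degree 7:
g = (d-1)(d-2)/2 = (7-1)(7-2)/2 = 15
For a non-special divisor D (i.e., h^1(D) = 0), Riemann-Roch gives:
l(D) = deg(D) - g + 1
Since deg(D) = 42 >= 2g - 1 = 29, D is non-special.
l(D) = 42 - 15 + 1 = 28

28


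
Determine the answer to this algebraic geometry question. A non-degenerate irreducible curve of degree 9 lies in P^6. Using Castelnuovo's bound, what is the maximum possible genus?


Castelnuovo's bound: write d - 1 = m(r-1) + epsilon with 0 <= epsilon < r-1.
d - 1 = 9 - 1 = 8
r - 1 = 6 - 1 = 5
8 = 1*5 + 3, so m = 1, epsilon = 3
pi(d, r) = m(m-1)(r-1)/2 + m*epsilon
= 1*0*5/2 + 1*3
= 0/2 + 3
= 0 + 3 = 3

3


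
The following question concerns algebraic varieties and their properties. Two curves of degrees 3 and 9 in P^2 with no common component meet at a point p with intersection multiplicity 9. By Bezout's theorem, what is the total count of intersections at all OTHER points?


By Bezout's theorem, the total intersection number is d1 * d2.
Total = 3 * 9 = 27
Intersection multiplicity at p = 9
Remaining intersections = 27 - 9 = 18

18


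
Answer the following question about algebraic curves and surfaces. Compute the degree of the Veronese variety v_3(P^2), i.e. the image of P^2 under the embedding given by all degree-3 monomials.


The Veronese variety v_3(P^2) has degree d^r.
d^r = 3^2 = 9

9


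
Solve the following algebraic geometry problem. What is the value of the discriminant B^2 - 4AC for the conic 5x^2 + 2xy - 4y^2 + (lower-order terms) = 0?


The discriminant of a conic Ax^2 + Bxy + Cy^2 + ... = 0 is B^2 - 4AC.
B^2 = 2^2 = 4
4AC = 4*5*(-4) = -80
Discriminant = 4 + 80 = 84

84


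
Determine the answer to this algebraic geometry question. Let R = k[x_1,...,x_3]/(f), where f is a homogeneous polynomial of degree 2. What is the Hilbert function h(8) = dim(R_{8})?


For R = k[x_1,...,x_n]/(f) with f homogeneous of degree e:
The Hilbert series is (1 - t^e)/(1 - t)^n.
So h(d) = C(d+n-1, n-1) - C(d-e+n-1, n-1) for d >= e.
With n=3, e=2, d=8:
C(8+3-1, 3-1) = C(10, 2) = 45
C(8-2+3-1, 3-1) = C(8, 2) = 28
h(8) = 45 - 28 = 17

17


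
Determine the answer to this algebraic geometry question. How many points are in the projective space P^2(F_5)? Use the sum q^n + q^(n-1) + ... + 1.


P^2(F_5) has (q^(n+1) - 1)/(q - 1) points.
= 5^2 + 5^1 + 5^0
= 25 + 5 + 1
= 31

31


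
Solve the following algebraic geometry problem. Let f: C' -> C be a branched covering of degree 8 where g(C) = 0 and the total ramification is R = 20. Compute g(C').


Riemann-Hurwitz formula: 2g' - 2 = d(2g - 2) + R
Given: d = 8, g = 0, R = 20
2g' - 2 = 8*(2*0 - 2) + 20
2g' - 2 = 8*(-2) + 20
2g' - 2 = -16 + 20 = 4
2g' = 6
g' = 3

3


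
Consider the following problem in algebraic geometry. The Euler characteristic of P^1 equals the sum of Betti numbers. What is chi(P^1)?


The complex projective space P^1 has one cell in each even real dimension 0, 2, ..., 2.
The cohomology groups are H^{2k}(P^1) = Z for k = 0,...,1, and 0 otherwise.
Euler characteristic = sum of Betti numbers = 1 per even-dimensional cohomology group.
chi(P^1) = 1 + 1 = 2

2


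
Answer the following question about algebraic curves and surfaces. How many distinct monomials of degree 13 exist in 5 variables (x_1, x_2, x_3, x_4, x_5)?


The number of degree-13 monomials in 5 variables is C(d+n-1, n-1).
= C(13+5-1, 5-1) = C(17, 4)
= 2380

2380


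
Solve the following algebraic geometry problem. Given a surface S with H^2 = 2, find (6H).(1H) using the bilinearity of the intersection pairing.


Using bilinearity of the intersection pairing on a surface S:
(aH).(bH) = ab * (H.H)
We have H^2 = 2.
D.E = (6H).(1H) = 6*1*2
= 6*2
= 12

12


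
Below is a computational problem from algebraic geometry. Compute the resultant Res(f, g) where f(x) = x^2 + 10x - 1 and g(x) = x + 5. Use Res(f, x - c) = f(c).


For Res(f, x - c), we evaluate f at x = c.
f(-5) = (-5)^2 + 10*(-5) - 1
= 25 - 50 - 1
= -25 - 1 = -26
Res(f, g) = -26

-26


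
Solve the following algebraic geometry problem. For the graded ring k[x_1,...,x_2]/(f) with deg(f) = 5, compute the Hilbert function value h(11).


For R = k[x_1,...,x_n]/(f) with f homogeneous of degree e:
The Hilbert series is (1 - t^e)/(1 - t)^n.
So h(d) = C(d+n-1, n-1) - C(d-e+n-1, n-1) for d >= e.
With n=2, e=5, d=11:
C(11+2-1, 2-1) = C(12, 1) = 12
C(11-5+2-1, 2-1) = C(7, 1) = 7
h(11) = 12 - 7 = 5

5


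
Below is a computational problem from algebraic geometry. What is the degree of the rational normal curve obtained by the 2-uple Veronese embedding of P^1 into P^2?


The rational normal curve in P^2 is the image of P^1 under the 2-uple Veronese.
A general hyperplane in P^2 pulls back to a degree-2 form on P^1, which has 2 zeros,
so the curve meets a general hyperplane in 2 points. Degree = 2.

2


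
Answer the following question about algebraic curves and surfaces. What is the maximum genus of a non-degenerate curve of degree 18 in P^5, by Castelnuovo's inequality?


Castelnuovo's bound: write d - 1 = m(r-1) + epsilon with 0 <= epsilon < r-1.
d - 1 = 18 - 1 = 17
r - 1 = 5 - 1 = 4
17 = 4*4 + 1, so m = 4, epsilon = 1
pi(d, r) = m(m-1)(r-1)/2 + m*epsilon
= 4*3*4/2 + 4*1
= 48/2 + 4
= 24 + 4 = 28

28


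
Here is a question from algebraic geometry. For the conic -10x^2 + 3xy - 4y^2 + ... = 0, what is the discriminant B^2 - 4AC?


The discriminant of a conic Ax^2 + Bxy + Cy^2 + ... = 0 is B^2 - 4AC.
B^2 = 3^2 = 9
4AC = 4*(-10)*(-4) = 160
Discriminant = 9 - 160 = -151

-151


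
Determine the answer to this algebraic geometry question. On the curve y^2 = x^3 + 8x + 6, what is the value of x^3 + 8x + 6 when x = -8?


Compute x^3 + 8x + 6 at x = -8:
x^3 = (-8)^3 = -512
8*x = 8*(-8) = -64
Sum: -512 - 64 + 6 = -570

-570


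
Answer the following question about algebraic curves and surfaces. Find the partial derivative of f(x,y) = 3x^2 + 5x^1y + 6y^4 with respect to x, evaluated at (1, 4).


df/dx = 2*3*x^1 + 1*5*x^0*y
At (1,4): 2*3*1^1 + 1*5*1^0*4
= 6 + 20
= 26

26


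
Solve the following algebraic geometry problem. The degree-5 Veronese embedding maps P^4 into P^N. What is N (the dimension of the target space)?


The Veronese embedding v_d: P^n -> P^N maps each point to all
degree-d monomials in n+1 homogeneous coordinates.
N = C(n+d, d) - 1
N = C(4+5, 5) - 1
N = C(9, 5) - 1
C(9, 5) = 126
N = 126 - 1 = 125

125


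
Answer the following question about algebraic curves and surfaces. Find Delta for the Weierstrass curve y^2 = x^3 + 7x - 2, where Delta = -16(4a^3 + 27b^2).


Compute each component:
4a^3 = 4*7^3 = 4*343 = 1372
27b^2 = 27*(-2)^2 = 27*4 = 108
4a^3 + 27b^2 = 1372 + 108 = 1480
Delta = -16*1480 = -23680

-23680


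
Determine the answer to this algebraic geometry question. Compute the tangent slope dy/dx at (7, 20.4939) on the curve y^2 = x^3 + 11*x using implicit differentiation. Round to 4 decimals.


Using implicit differentiation of y^2 = x^3 + 11*x:
2y * dy/dx = 3x^2 + 11
dy/dx = (3x^2 + 11)/(2y)
Numerator: 3*7^2 + 11 = 158
Denominator: 2*20.4939 = 40.9878
dy/dx = 158/40.9878 = 3.8548

3.8548


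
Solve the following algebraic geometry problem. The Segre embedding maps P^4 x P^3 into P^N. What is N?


The Segre embedding maps P^m x P^n into P^N via
all products of coordinates from each factor.
N = (m+1)(n+1) - 1
N = (4+1)(3+1) - 1
N = 5*4 - 1
N = 20 - 1 = 19

19


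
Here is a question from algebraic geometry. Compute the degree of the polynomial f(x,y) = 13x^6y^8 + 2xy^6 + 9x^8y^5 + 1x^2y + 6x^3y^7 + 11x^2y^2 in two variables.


Examine each term for its total degree (sum of exponents).
  Term '13x^6y^8' has total degree 6+8 = 14.
  Term '2xy^6' has total degree 1+6 = 7.
  Term '9x^8y^5' has total degree 8+5 = 13.
  Term '1x^2y' has total degree 2+1 = 3.
  Term '6x^3y^7' has total degree 3+7 = 10.
  Term '11x^2y^2' has total degree 2+2 = 4.
The maximum total degree among all terms is 14.

14


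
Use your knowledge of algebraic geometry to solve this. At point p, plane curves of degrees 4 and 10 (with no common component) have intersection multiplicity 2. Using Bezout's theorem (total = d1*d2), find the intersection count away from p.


By Bezout's theorem, the total intersection number is d1 * d2.
Total = 4 * 10 = 40
Intersection multiplicity at p = 2
Remaining intersections = 40 - 2 = 38

38


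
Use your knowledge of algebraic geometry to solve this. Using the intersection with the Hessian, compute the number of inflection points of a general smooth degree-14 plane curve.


For a general smooth plane curve C of degree d, the inflection points are
the intersection of C with its Hessian curve, which has degree 3(d-2).
By Bezout, the total intersection number is d * 3(d-2) = 14 * 36 = 504.
For a general curve every flex is ordinary, so each contributes
multiplicity 1 to C·Hess(C), and the number of distinct inflection
points is 3d(d-2).
Inflection points = 3*14*(14-2) = 3*14*12 = 504

504


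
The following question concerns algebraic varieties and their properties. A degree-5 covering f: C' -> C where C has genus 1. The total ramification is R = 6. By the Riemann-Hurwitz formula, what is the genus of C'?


Riemann-Hurwitz formula: 2g' - 2 = d(2g - 2) + R
Given: d = 5, g = 1, R = 6
2g' - 2 = 5*(2*1 - 2) + 6
2g' - 2 = 5*0 + 6
2g' - 2 = 0 + 6 = 6
2g' = 8
g' = 4

4


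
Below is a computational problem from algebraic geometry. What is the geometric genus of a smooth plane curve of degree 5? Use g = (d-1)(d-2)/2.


Using the genus formula for smooth plane curves:
g = (d-1)(d-2)/2
g = (5-1)(5-2)/2
g = 4*3/2
g = 12/2 = 6

6


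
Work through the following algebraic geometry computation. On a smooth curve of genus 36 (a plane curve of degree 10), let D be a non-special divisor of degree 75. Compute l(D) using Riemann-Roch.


First, compute the genus of a smooth plane curve of degree 10:
g = (d-1)(d-2)/2 = (10-1)(10-2)/2 = 36
For a non-special divisor D (i.e., h^1(D) = 0), Riemann-Roch gives:
l(D) = deg(D) - g + 1
Since deg(D) = 75 >= 2g - 1 = 71, D is non-special.
l(D) = 75 - 36 + 1 = 40

40


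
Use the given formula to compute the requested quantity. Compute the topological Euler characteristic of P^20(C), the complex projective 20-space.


The complex projective space P^20 has one cell in each even real dimension 0, 2, ..., 40.
The cohomology groups are H^{2k}(P^20) = Z for k = 0,...,20, and 0 otherwise.
Euler characteristic = sum of Betti numbers = 1 per even-dimensional cohomology group.
chi(P^20) = 20 + 1 = 21

21


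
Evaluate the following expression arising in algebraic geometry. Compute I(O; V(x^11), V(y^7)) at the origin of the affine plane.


The intersection multiplicity of V(x^a) and V(y^b) at the origin is:
I(O; V(x^11), V(y^7)) = dim_k(k[x,y]/(x^11, y^7))
A basis for k[x,y]/(x^11, y^7) is the set of monomials x^i * y^j
where 0 <= i < 11 and 0 <= j < 7.
The number of such monomials is 11 * 7 = 77

77


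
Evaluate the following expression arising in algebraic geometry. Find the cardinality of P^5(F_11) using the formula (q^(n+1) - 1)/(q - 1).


P^5(F_11) has (q^(n+1) - 1)/(q - 1) points.
= 11^5 + 11^4 + 11^3 + 11^2 + 11^1 + 11^0
= 161051 + 14641 + 1331 + 121 + 11 + 1
= 177156

177156


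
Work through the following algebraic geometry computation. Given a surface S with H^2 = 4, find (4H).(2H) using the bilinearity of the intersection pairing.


Using bilinearity of the intersection pairing on a surface S:
(aH).(bH) = ab * (H.H)
We have H^2 = 4.
D.E = (4H).(2H) = 4*2*4
= 8*4
= 32

32


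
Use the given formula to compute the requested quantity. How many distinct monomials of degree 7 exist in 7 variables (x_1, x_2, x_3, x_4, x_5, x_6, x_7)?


The number of degree-7 monomials in 7 variables is C(d+n-1, n-1).
= C(7+7-1, 7-1) = C(13, 6)
= 1716

1716


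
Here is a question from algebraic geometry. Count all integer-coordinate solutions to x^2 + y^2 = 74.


Systematically check integer values of x where x^2 <= 74.
For each valid x, check if 74 - x^2 is a perfect square.
x=5: 74 - 25 = 49, sqrt = 7 (valid)
x=7: 74 - 49 = 25, sqrt = 5 (valid)
Total integer solutions found: 8

8


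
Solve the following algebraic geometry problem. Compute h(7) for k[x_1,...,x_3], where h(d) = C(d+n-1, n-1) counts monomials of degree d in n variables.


The Hilbert function for the polynomial ring in 3 variables is:
h(d) = C(d+n-1, n-1)
h(7) = C(7+3-1, 3-1) = C(9, 2)
= 9! / (2! * 7!)
= 36

36


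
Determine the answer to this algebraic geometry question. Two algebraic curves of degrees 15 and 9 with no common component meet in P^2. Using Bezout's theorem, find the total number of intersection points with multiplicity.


Bezout's theorem states the intersection count equals the product of degrees.
Intersection count = 15 * 9 = 135

135


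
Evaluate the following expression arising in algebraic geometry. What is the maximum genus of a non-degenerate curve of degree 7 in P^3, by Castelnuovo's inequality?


Castelnuovo's bound: write d - 1 = m(r-1) + epsilon with 0 <= epsilon < r-1.
d - 1 = 7 - 1 = 6
r - 1 = 3 - 1 = 2
6 = 3*2 + 0, so m = 3, epsilon = 0
pi(d, r) = m(m-1)(r-1)/2 + m*epsilon
= 3*2*2/2 + 3*0
= 12/2 + 0
= 6 + 0 = 6

6


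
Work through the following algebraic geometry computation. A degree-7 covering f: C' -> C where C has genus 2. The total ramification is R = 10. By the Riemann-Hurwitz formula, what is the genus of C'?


Riemann-Hurwitz formula: 2g' - 2 = d(2g - 2) + R
Given: d = 7, g = 2, R = 10
2g' - 2 = 7*(2*2 - 2) + 10
2g' - 2 = 7*2 + 10
2g' - 2 = 14 + 10 = 24
2g' = 26
g' = 13

13


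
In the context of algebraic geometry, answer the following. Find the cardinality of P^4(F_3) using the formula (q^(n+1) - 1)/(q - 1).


P^4(F_3) has (q^(n+1) - 1)/(q - 1) points.
= 3^4 + 3^3 + 3^2 + 3^1 + 3^0
= 81 + 27 + 9 + 3 + 1
= 121

121


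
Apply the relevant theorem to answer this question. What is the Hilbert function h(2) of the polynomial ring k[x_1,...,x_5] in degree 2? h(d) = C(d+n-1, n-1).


The Hilbert function for the polynomial ring in 5 variables is:
h(d) = C(d+n-1, n-1)
h(2) = C(2+5-1, 5-1) = C(6, 4)
= 6! / (4! * 2!)
= 15

15


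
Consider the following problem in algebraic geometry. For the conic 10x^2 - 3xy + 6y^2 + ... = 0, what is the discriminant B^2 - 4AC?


The discriminant of a conic Ax^2 + Bxy + Cy^2 + ... = 0 is B^2 - 4AC.
B^2 = (-3)^2 = 9
4AC = 4*10*6 = 240
Discriminant = 9 - 240 = -231

-231


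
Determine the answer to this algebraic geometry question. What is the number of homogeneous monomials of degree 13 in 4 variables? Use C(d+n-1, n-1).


The number of degree-13 monomials in 4 variables is C(d+n-1, n-1).
= C(13+4-1, 4-1) = C(16, 3)
= 560

560


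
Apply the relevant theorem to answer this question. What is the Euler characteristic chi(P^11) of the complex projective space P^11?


The complex projective space P^11 has one cell in each even real dimension 0, 2, ..., 22.
The cohomology groups are H^{2k}(P^11) = Z for k = 0,...,11, and 0 otherwise.
Euler characteristic = sum of Betti numbers = 1 per even-dimensional cohomology group.
chi(P^11) = 11 + 1 = 12

12


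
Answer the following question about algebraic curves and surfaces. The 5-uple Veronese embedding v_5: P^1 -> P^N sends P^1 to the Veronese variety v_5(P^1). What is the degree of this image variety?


The Veronese variety v_5(P^1) has degree d^r.
d^r = 5^1 = 5

5


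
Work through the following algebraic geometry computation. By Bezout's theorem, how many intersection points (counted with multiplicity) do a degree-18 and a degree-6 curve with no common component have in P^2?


Bezout's theorem states the intersection count equals the product of degrees.
Intersection count = 18 * 6 = 108

108


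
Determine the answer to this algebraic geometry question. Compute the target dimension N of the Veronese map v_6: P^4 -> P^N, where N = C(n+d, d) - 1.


The Veronese embedding v_d: P^n -> P^N maps each point to all
degree-d monomials in n+1 homogeneous coordinates.
N = C(n+d, d) - 1
N = C(4+6, 6) - 1
N = C(10, 6) - 1
C(10, 6) = 210
N = 210 - 1 = 209

209


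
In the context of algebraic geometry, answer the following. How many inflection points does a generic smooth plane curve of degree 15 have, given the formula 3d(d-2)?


For a general smooth plane curve C of degree d, the inflection points are
the intersection of C with its Hessian curve, which has degree 3(d-2).
By Bezout, the total intersection number is d * 3(d-2) = 15 * 39 = 585.
For a general curve every flex is ordinary, so each contributes
multiplicity 1 to C·Hess(C), and the number of distinct inflection
points is 3d(d-2).
Inflection points = 3*15*(15-2) = 3*15*13 = 585

585


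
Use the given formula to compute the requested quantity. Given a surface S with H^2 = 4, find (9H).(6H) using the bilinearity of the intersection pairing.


Using bilinearity of the intersection pairing on a surface S:
(aH).(bH) = ab * (H.H)
We have H^2 = 4.
D.E = (9H).(6H) = 9*6*4
= 54*4
= 216

216


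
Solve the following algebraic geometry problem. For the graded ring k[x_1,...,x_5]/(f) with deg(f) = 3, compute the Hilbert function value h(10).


For R = k[x_1,...,x_n]/(f) with f homogeneous of degree e:
The Hilbert series is (1 - t^e)/(1 - t)^n.
So h(d) = C(d+n-1, n-1) - C(d-e+n-1, n-1) for d >= e.
With n=5, e=3, d=10:
C(10+5-1, 5-1) = C(14, 4) = 1001
C(10-3+5-1, 5-1) = C(11, 4) = 330
h(10) = 1001 - 330 = 671

671
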